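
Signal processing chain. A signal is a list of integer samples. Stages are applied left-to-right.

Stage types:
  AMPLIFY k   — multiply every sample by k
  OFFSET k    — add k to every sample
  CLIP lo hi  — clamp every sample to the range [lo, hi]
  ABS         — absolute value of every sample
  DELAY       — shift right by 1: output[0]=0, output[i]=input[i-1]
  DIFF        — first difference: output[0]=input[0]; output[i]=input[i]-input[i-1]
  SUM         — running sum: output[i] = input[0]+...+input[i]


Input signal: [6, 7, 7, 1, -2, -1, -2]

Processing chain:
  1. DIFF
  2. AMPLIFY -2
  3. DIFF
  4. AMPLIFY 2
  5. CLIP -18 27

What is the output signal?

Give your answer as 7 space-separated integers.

Input: [6, 7, 7, 1, -2, -1, -2]
Stage 1 (DIFF): s[0]=6, 7-6=1, 7-7=0, 1-7=-6, -2-1=-3, -1--2=1, -2--1=-1 -> [6, 1, 0, -6, -3, 1, -1]
Stage 2 (AMPLIFY -2): 6*-2=-12, 1*-2=-2, 0*-2=0, -6*-2=12, -3*-2=6, 1*-2=-2, -1*-2=2 -> [-12, -2, 0, 12, 6, -2, 2]
Stage 3 (DIFF): s[0]=-12, -2--12=10, 0--2=2, 12-0=12, 6-12=-6, -2-6=-8, 2--2=4 -> [-12, 10, 2, 12, -6, -8, 4]
Stage 4 (AMPLIFY 2): -12*2=-24, 10*2=20, 2*2=4, 12*2=24, -6*2=-12, -8*2=-16, 4*2=8 -> [-24, 20, 4, 24, -12, -16, 8]
Stage 5 (CLIP -18 27): clip(-24,-18,27)=-18, clip(20,-18,27)=20, clip(4,-18,27)=4, clip(24,-18,27)=24, clip(-12,-18,27)=-12, clip(-16,-18,27)=-16, clip(8,-18,27)=8 -> [-18, 20, 4, 24, -12, -16, 8]

Answer: -18 20 4 24 -12 -16 8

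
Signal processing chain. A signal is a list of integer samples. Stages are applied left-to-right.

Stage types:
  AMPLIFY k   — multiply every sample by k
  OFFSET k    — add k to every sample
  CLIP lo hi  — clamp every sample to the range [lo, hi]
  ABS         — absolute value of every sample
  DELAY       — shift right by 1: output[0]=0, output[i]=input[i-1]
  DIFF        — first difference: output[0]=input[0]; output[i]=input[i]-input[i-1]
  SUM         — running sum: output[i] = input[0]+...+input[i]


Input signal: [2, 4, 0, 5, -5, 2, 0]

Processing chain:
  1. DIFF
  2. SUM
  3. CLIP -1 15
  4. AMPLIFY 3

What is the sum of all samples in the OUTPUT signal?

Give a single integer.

Input: [2, 4, 0, 5, -5, 2, 0]
Stage 1 (DIFF): s[0]=2, 4-2=2, 0-4=-4, 5-0=5, -5-5=-10, 2--5=7, 0-2=-2 -> [2, 2, -4, 5, -10, 7, -2]
Stage 2 (SUM): sum[0..0]=2, sum[0..1]=4, sum[0..2]=0, sum[0..3]=5, sum[0..4]=-5, sum[0..5]=2, sum[0..6]=0 -> [2, 4, 0, 5, -5, 2, 0]
Stage 3 (CLIP -1 15): clip(2,-1,15)=2, clip(4,-1,15)=4, clip(0,-1,15)=0, clip(5,-1,15)=5, clip(-5,-1,15)=-1, clip(2,-1,15)=2, clip(0,-1,15)=0 -> [2, 4, 0, 5, -1, 2, 0]
Stage 4 (AMPLIFY 3): 2*3=6, 4*3=12, 0*3=0, 5*3=15, -1*3=-3, 2*3=6, 0*3=0 -> [6, 12, 0, 15, -3, 6, 0]
Output sum: 36

Answer: 36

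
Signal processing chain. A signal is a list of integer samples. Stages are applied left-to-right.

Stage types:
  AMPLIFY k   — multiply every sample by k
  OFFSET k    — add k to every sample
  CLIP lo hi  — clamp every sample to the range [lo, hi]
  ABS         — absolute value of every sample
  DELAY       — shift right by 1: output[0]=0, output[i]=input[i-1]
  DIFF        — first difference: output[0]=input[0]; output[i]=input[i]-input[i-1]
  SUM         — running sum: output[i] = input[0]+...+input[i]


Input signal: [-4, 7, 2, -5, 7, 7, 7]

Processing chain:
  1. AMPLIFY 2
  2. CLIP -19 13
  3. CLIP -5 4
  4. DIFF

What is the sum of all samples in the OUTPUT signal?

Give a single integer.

Input: [-4, 7, 2, -5, 7, 7, 7]
Stage 1 (AMPLIFY 2): -4*2=-8, 7*2=14, 2*2=4, -5*2=-10, 7*2=14, 7*2=14, 7*2=14 -> [-8, 14, 4, -10, 14, 14, 14]
Stage 2 (CLIP -19 13): clip(-8,-19,13)=-8, clip(14,-19,13)=13, clip(4,-19,13)=4, clip(-10,-19,13)=-10, clip(14,-19,13)=13, clip(14,-19,13)=13, clip(14,-19,13)=13 -> [-8, 13, 4, -10, 13, 13, 13]
Stage 3 (CLIP -5 4): clip(-8,-5,4)=-5, clip(13,-5,4)=4, clip(4,-5,4)=4, clip(-10,-5,4)=-5, clip(13,-5,4)=4, clip(13,-5,4)=4, clip(13,-5,4)=4 -> [-5, 4, 4, -5, 4, 4, 4]
Stage 4 (DIFF): s[0]=-5, 4--5=9, 4-4=0, -5-4=-9, 4--5=9, 4-4=0, 4-4=0 -> [-5, 9, 0, -9, 9, 0, 0]
Output sum: 4

Answer: 4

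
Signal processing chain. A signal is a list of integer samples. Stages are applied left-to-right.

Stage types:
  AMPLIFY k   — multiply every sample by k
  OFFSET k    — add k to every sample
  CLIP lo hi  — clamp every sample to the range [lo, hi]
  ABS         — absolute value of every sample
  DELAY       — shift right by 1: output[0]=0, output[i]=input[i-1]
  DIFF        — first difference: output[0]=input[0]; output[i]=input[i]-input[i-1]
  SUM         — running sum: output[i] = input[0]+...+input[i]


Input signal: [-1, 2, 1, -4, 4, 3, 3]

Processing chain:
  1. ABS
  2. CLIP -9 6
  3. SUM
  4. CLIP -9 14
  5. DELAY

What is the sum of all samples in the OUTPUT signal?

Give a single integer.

Input: [-1, 2, 1, -4, 4, 3, 3]
Stage 1 (ABS): |-1|=1, |2|=2, |1|=1, |-4|=4, |4|=4, |3|=3, |3|=3 -> [1, 2, 1, 4, 4, 3, 3]
Stage 2 (CLIP -9 6): clip(1,-9,6)=1, clip(2,-9,6)=2, clip(1,-9,6)=1, clip(4,-9,6)=4, clip(4,-9,6)=4, clip(3,-9,6)=3, clip(3,-9,6)=3 -> [1, 2, 1, 4, 4, 3, 3]
Stage 3 (SUM): sum[0..0]=1, sum[0..1]=3, sum[0..2]=4, sum[0..3]=8, sum[0..4]=12, sum[0..5]=15, sum[0..6]=18 -> [1, 3, 4, 8, 12, 15, 18]
Stage 4 (CLIP -9 14): clip(1,-9,14)=1, clip(3,-9,14)=3, clip(4,-9,14)=4, clip(8,-9,14)=8, clip(12,-9,14)=12, clip(15,-9,14)=14, clip(18,-9,14)=14 -> [1, 3, 4, 8, 12, 14, 14]
Stage 5 (DELAY): [0, 1, 3, 4, 8, 12, 14] = [0, 1, 3, 4, 8, 12, 14] -> [0, 1, 3, 4, 8, 12, 14]
Output sum: 42

Answer: 42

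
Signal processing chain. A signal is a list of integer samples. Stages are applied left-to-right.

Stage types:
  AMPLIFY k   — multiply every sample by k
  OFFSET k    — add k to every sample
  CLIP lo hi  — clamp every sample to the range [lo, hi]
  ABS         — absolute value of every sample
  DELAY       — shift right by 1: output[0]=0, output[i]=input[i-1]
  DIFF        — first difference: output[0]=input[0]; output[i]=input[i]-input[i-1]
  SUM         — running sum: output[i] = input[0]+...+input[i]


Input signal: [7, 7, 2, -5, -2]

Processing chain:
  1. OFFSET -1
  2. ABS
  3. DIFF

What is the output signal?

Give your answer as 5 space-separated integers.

Input: [7, 7, 2, -5, -2]
Stage 1 (OFFSET -1): 7+-1=6, 7+-1=6, 2+-1=1, -5+-1=-6, -2+-1=-3 -> [6, 6, 1, -6, -3]
Stage 2 (ABS): |6|=6, |6|=6, |1|=1, |-6|=6, |-3|=3 -> [6, 6, 1, 6, 3]
Stage 3 (DIFF): s[0]=6, 6-6=0, 1-6=-5, 6-1=5, 3-6=-3 -> [6, 0, -5, 5, -3]

Answer: 6 0 -5 5 -3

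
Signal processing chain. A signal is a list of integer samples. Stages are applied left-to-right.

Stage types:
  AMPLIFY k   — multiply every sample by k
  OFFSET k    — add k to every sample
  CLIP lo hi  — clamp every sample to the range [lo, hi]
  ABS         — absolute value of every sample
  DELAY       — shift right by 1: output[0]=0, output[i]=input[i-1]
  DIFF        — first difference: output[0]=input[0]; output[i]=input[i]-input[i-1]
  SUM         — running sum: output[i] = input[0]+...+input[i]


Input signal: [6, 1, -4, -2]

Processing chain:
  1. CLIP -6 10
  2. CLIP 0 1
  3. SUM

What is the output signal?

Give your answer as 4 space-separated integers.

Input: [6, 1, -4, -2]
Stage 1 (CLIP -6 10): clip(6,-6,10)=6, clip(1,-6,10)=1, clip(-4,-6,10)=-4, clip(-2,-6,10)=-2 -> [6, 1, -4, -2]
Stage 2 (CLIP 0 1): clip(6,0,1)=1, clip(1,0,1)=1, clip(-4,0,1)=0, clip(-2,0,1)=0 -> [1, 1, 0, 0]
Stage 3 (SUM): sum[0..0]=1, sum[0..1]=2, sum[0..2]=2, sum[0..3]=2 -> [1, 2, 2, 2]

Answer: 1 2 2 2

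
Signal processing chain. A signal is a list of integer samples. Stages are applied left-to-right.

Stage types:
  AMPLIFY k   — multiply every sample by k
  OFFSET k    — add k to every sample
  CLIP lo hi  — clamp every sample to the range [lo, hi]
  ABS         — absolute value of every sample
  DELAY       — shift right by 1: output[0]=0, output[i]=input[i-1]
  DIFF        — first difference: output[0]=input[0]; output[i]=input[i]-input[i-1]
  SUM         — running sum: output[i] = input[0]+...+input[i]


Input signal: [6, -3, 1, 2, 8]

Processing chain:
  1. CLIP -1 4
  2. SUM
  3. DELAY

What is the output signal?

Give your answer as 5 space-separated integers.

Input: [6, -3, 1, 2, 8]
Stage 1 (CLIP -1 4): clip(6,-1,4)=4, clip(-3,-1,4)=-1, clip(1,-1,4)=1, clip(2,-1,4)=2, clip(8,-1,4)=4 -> [4, -1, 1, 2, 4]
Stage 2 (SUM): sum[0..0]=4, sum[0..1]=3, sum[0..2]=4, sum[0..3]=6, sum[0..4]=10 -> [4, 3, 4, 6, 10]
Stage 3 (DELAY): [0, 4, 3, 4, 6] = [0, 4, 3, 4, 6] -> [0, 4, 3, 4, 6]

Answer: 0 4 3 4 6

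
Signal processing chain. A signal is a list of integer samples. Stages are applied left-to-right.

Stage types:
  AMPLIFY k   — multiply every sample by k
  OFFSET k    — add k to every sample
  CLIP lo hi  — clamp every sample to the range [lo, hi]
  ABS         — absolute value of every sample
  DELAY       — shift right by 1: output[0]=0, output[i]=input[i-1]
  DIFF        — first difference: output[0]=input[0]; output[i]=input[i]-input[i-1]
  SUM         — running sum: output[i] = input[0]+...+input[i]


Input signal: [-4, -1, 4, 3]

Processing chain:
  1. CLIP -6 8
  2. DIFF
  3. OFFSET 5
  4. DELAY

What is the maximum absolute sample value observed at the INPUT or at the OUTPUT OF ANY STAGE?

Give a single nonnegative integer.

Input: [-4, -1, 4, 3] (max |s|=4)
Stage 1 (CLIP -6 8): clip(-4,-6,8)=-4, clip(-1,-6,8)=-1, clip(4,-6,8)=4, clip(3,-6,8)=3 -> [-4, -1, 4, 3] (max |s|=4)
Stage 2 (DIFF): s[0]=-4, -1--4=3, 4--1=5, 3-4=-1 -> [-4, 3, 5, -1] (max |s|=5)
Stage 3 (OFFSET 5): -4+5=1, 3+5=8, 5+5=10, -1+5=4 -> [1, 8, 10, 4] (max |s|=10)
Stage 4 (DELAY): [0, 1, 8, 10] = [0, 1, 8, 10] -> [0, 1, 8, 10] (max |s|=10)
Overall max amplitude: 10

Answer: 10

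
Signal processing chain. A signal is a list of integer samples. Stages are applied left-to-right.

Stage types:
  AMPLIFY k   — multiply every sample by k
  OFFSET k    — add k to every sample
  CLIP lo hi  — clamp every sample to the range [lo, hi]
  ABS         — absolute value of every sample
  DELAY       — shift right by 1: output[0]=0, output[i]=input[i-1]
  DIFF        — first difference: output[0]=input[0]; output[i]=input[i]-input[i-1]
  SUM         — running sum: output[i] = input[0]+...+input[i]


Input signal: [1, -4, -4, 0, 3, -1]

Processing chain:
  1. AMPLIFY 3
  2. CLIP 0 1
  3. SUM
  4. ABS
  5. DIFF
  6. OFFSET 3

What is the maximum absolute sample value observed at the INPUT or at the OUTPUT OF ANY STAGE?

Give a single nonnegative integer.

Answer: 12

Derivation:
Input: [1, -4, -4, 0, 3, -1] (max |s|=4)
Stage 1 (AMPLIFY 3): 1*3=3, -4*3=-12, -4*3=-12, 0*3=0, 3*3=9, -1*3=-3 -> [3, -12, -12, 0, 9, -3] (max |s|=12)
Stage 2 (CLIP 0 1): clip(3,0,1)=1, clip(-12,0,1)=0, clip(-12,0,1)=0, clip(0,0,1)=0, clip(9,0,1)=1, clip(-3,0,1)=0 -> [1, 0, 0, 0, 1, 0] (max |s|=1)
Stage 3 (SUM): sum[0..0]=1, sum[0..1]=1, sum[0..2]=1, sum[0..3]=1, sum[0..4]=2, sum[0..5]=2 -> [1, 1, 1, 1, 2, 2] (max |s|=2)
Stage 4 (ABS): |1|=1, |1|=1, |1|=1, |1|=1, |2|=2, |2|=2 -> [1, 1, 1, 1, 2, 2] (max |s|=2)
Stage 5 (DIFF): s[0]=1, 1-1=0, 1-1=0, 1-1=0, 2-1=1, 2-2=0 -> [1, 0, 0, 0, 1, 0] (max |s|=1)
Stage 6 (OFFSET 3): 1+3=4, 0+3=3, 0+3=3, 0+3=3, 1+3=4, 0+3=3 -> [4, 3, 3, 3, 4, 3] (max |s|=4)
Overall max amplitude: 12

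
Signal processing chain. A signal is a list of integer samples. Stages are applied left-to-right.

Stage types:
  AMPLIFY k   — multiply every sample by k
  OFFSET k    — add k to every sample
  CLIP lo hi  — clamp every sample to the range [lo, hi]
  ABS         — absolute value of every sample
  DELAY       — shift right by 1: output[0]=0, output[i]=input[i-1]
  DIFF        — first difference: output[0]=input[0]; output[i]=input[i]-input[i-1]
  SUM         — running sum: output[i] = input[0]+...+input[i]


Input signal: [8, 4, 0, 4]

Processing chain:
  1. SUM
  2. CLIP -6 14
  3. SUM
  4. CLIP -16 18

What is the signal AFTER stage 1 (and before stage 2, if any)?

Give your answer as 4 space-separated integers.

Input: [8, 4, 0, 4]
Stage 1 (SUM): sum[0..0]=8, sum[0..1]=12, sum[0..2]=12, sum[0..3]=16 -> [8, 12, 12, 16]

Answer: 8 12 12 16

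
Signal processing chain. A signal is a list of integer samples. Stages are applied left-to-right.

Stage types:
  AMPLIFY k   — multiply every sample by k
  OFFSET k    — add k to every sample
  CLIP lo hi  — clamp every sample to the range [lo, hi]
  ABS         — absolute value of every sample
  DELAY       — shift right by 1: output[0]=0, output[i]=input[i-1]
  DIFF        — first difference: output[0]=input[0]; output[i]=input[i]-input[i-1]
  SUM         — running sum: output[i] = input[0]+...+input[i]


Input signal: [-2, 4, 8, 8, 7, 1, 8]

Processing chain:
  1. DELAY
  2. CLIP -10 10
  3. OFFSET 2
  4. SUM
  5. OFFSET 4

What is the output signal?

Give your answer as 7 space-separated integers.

Input: [-2, 4, 8, 8, 7, 1, 8]
Stage 1 (DELAY): [0, -2, 4, 8, 8, 7, 1] = [0, -2, 4, 8, 8, 7, 1] -> [0, -2, 4, 8, 8, 7, 1]
Stage 2 (CLIP -10 10): clip(0,-10,10)=0, clip(-2,-10,10)=-2, clip(4,-10,10)=4, clip(8,-10,10)=8, clip(8,-10,10)=8, clip(7,-10,10)=7, clip(1,-10,10)=1 -> [0, -2, 4, 8, 8, 7, 1]
Stage 3 (OFFSET 2): 0+2=2, -2+2=0, 4+2=6, 8+2=10, 8+2=10, 7+2=9, 1+2=3 -> [2, 0, 6, 10, 10, 9, 3]
Stage 4 (SUM): sum[0..0]=2, sum[0..1]=2, sum[0..2]=8, sum[0..3]=18, sum[0..4]=28, sum[0..5]=37, sum[0..6]=40 -> [2, 2, 8, 18, 28, 37, 40]
Stage 5 (OFFSET 4): 2+4=6, 2+4=6, 8+4=12, 18+4=22, 28+4=32, 37+4=41, 40+4=44 -> [6, 6, 12, 22, 32, 41, 44]

Answer: 6 6 12 22 32 41 44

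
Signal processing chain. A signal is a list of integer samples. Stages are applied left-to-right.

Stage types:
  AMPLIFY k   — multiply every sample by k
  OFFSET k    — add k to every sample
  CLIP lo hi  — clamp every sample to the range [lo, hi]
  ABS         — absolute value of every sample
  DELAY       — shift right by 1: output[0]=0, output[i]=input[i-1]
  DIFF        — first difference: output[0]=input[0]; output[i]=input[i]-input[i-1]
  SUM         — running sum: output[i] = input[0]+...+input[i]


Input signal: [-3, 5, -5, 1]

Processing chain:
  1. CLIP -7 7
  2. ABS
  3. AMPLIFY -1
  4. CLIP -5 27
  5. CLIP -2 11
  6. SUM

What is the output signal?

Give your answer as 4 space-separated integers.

Answer: -2 -4 -6 -7

Derivation:
Input: [-3, 5, -5, 1]
Stage 1 (CLIP -7 7): clip(-3,-7,7)=-3, clip(5,-7,7)=5, clip(-5,-7,7)=-5, clip(1,-7,7)=1 -> [-3, 5, -5, 1]
Stage 2 (ABS): |-3|=3, |5|=5, |-5|=5, |1|=1 -> [3, 5, 5, 1]
Stage 3 (AMPLIFY -1): 3*-1=-3, 5*-1=-5, 5*-1=-5, 1*-1=-1 -> [-3, -5, -5, -1]
Stage 4 (CLIP -5 27): clip(-3,-5,27)=-3, clip(-5,-5,27)=-5, clip(-5,-5,27)=-5, clip(-1,-5,27)=-1 -> [-3, -5, -5, -1]
Stage 5 (CLIP -2 11): clip(-3,-2,11)=-2, clip(-5,-2,11)=-2, clip(-5,-2,11)=-2, clip(-1,-2,11)=-1 -> [-2, -2, -2, -1]
Stage 6 (SUM): sum[0..0]=-2, sum[0..1]=-4, sum[0..2]=-6, sum[0..3]=-7 -> [-2, -4, -6, -7]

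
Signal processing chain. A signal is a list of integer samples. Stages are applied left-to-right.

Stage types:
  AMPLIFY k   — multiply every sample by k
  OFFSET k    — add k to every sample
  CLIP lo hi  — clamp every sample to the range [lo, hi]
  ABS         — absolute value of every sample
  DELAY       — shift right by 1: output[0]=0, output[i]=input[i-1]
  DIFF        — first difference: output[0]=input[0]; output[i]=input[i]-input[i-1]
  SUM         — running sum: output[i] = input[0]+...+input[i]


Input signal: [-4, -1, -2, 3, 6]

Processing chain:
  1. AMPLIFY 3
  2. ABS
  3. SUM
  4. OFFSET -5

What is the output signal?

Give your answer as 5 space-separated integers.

Input: [-4, -1, -2, 3, 6]
Stage 1 (AMPLIFY 3): -4*3=-12, -1*3=-3, -2*3=-6, 3*3=9, 6*3=18 -> [-12, -3, -6, 9, 18]
Stage 2 (ABS): |-12|=12, |-3|=3, |-6|=6, |9|=9, |18|=18 -> [12, 3, 6, 9, 18]
Stage 3 (SUM): sum[0..0]=12, sum[0..1]=15, sum[0..2]=21, sum[0..3]=30, sum[0..4]=48 -> [12, 15, 21, 30, 48]
Stage 4 (OFFSET -5): 12+-5=7, 15+-5=10, 21+-5=16, 30+-5=25, 48+-5=43 -> [7, 10, 16, 25, 43]

Answer: 7 10 16 25 43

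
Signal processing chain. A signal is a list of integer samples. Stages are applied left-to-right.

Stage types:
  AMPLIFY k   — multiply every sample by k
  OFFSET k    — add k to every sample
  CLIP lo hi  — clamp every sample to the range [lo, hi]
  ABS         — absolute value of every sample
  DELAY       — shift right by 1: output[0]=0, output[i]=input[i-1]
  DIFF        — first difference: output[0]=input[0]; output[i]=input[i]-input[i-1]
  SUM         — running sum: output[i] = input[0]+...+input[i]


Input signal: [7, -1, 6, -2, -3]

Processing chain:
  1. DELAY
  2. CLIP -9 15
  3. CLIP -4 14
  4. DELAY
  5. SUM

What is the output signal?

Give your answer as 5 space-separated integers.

Answer: 0 0 7 6 12

Derivation:
Input: [7, -1, 6, -2, -3]
Stage 1 (DELAY): [0, 7, -1, 6, -2] = [0, 7, -1, 6, -2] -> [0, 7, -1, 6, -2]
Stage 2 (CLIP -9 15): clip(0,-9,15)=0, clip(7,-9,15)=7, clip(-1,-9,15)=-1, clip(6,-9,15)=6, clip(-2,-9,15)=-2 -> [0, 7, -1, 6, -2]
Stage 3 (CLIP -4 14): clip(0,-4,14)=0, clip(7,-4,14)=7, clip(-1,-4,14)=-1, clip(6,-4,14)=6, clip(-2,-4,14)=-2 -> [0, 7, -1, 6, -2]
Stage 4 (DELAY): [0, 0, 7, -1, 6] = [0, 0, 7, -1, 6] -> [0, 0, 7, -1, 6]
Stage 5 (SUM): sum[0..0]=0, sum[0..1]=0, sum[0..2]=7, sum[0..3]=6, sum[0..4]=12 -> [0, 0, 7, 6, 12]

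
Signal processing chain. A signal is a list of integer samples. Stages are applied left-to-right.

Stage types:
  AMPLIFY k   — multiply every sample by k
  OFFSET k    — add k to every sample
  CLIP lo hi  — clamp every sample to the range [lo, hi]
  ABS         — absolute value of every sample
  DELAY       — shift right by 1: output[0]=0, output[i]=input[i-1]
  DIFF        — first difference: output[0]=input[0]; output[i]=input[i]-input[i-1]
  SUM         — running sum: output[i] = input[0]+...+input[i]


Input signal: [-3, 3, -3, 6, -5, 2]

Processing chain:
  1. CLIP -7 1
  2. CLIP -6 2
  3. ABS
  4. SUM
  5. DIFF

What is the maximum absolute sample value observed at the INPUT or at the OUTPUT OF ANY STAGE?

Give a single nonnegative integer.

Answer: 14

Derivation:
Input: [-3, 3, -3, 6, -5, 2] (max |s|=6)
Stage 1 (CLIP -7 1): clip(-3,-7,1)=-3, clip(3,-7,1)=1, clip(-3,-7,1)=-3, clip(6,-7,1)=1, clip(-5,-7,1)=-5, clip(2,-7,1)=1 -> [-3, 1, -3, 1, -5, 1] (max |s|=5)
Stage 2 (CLIP -6 2): clip(-3,-6,2)=-3, clip(1,-6,2)=1, clip(-3,-6,2)=-3, clip(1,-6,2)=1, clip(-5,-6,2)=-5, clip(1,-6,2)=1 -> [-3, 1, -3, 1, -5, 1] (max |s|=5)
Stage 3 (ABS): |-3|=3, |1|=1, |-3|=3, |1|=1, |-5|=5, |1|=1 -> [3, 1, 3, 1, 5, 1] (max |s|=5)
Stage 4 (SUM): sum[0..0]=3, sum[0..1]=4, sum[0..2]=7, sum[0..3]=8, sum[0..4]=13, sum[0..5]=14 -> [3, 4, 7, 8, 13, 14] (max |s|=14)
Stage 5 (DIFF): s[0]=3, 4-3=1, 7-4=3, 8-7=1, 13-8=5, 14-13=1 -> [3, 1, 3, 1, 5, 1] (max |s|=5)
Overall max amplitude: 14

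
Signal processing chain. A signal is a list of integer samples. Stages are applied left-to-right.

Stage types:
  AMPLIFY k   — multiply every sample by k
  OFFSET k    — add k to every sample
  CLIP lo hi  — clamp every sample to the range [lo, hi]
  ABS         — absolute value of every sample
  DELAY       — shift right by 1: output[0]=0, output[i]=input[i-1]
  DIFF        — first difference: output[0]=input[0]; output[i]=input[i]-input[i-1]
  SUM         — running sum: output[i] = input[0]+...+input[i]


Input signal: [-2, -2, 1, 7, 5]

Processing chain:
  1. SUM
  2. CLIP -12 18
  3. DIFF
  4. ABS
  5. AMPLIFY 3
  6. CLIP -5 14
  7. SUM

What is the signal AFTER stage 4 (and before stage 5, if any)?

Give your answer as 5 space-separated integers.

Input: [-2, -2, 1, 7, 5]
Stage 1 (SUM): sum[0..0]=-2, sum[0..1]=-4, sum[0..2]=-3, sum[0..3]=4, sum[0..4]=9 -> [-2, -4, -3, 4, 9]
Stage 2 (CLIP -12 18): clip(-2,-12,18)=-2, clip(-4,-12,18)=-4, clip(-3,-12,18)=-3, clip(4,-12,18)=4, clip(9,-12,18)=9 -> [-2, -4, -3, 4, 9]
Stage 3 (DIFF): s[0]=-2, -4--2=-2, -3--4=1, 4--3=7, 9-4=5 -> [-2, -2, 1, 7, 5]
Stage 4 (ABS): |-2|=2, |-2|=2, |1|=1, |7|=7, |5|=5 -> [2, 2, 1, 7, 5]

Answer: 2 2 1 7 5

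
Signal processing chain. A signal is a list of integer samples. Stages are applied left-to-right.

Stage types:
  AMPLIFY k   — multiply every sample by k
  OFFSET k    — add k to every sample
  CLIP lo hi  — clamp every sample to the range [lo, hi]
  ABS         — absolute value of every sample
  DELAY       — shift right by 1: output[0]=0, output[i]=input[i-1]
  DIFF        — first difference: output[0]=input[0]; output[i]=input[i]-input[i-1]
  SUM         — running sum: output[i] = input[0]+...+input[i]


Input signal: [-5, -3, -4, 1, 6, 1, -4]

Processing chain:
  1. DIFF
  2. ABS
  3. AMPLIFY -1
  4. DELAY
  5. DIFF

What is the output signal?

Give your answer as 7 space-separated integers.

Input: [-5, -3, -4, 1, 6, 1, -4]
Stage 1 (DIFF): s[0]=-5, -3--5=2, -4--3=-1, 1--4=5, 6-1=5, 1-6=-5, -4-1=-5 -> [-5, 2, -1, 5, 5, -5, -5]
Stage 2 (ABS): |-5|=5, |2|=2, |-1|=1, |5|=5, |5|=5, |-5|=5, |-5|=5 -> [5, 2, 1, 5, 5, 5, 5]
Stage 3 (AMPLIFY -1): 5*-1=-5, 2*-1=-2, 1*-1=-1, 5*-1=-5, 5*-1=-5, 5*-1=-5, 5*-1=-5 -> [-5, -2, -1, -5, -5, -5, -5]
Stage 4 (DELAY): [0, -5, -2, -1, -5, -5, -5] = [0, -5, -2, -1, -5, -5, -5] -> [0, -5, -2, -1, -5, -5, -5]
Stage 5 (DIFF): s[0]=0, -5-0=-5, -2--5=3, -1--2=1, -5--1=-4, -5--5=0, -5--5=0 -> [0, -5, 3, 1, -4, 0, 0]

Answer: 0 -5 3 1 -4 0 0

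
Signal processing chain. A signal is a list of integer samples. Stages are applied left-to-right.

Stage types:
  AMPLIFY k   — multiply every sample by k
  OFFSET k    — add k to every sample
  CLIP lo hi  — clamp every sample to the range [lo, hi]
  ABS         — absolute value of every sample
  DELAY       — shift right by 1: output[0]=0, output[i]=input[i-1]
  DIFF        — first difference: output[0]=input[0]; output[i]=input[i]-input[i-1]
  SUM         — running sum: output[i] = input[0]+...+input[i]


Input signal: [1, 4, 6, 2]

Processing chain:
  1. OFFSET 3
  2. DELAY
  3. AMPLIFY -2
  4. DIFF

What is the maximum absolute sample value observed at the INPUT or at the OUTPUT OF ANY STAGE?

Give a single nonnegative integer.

Input: [1, 4, 6, 2] (max |s|=6)
Stage 1 (OFFSET 3): 1+3=4, 4+3=7, 6+3=9, 2+3=5 -> [4, 7, 9, 5] (max |s|=9)
Stage 2 (DELAY): [0, 4, 7, 9] = [0, 4, 7, 9] -> [0, 4, 7, 9] (max |s|=9)
Stage 3 (AMPLIFY -2): 0*-2=0, 4*-2=-8, 7*-2=-14, 9*-2=-18 -> [0, -8, -14, -18] (max |s|=18)
Stage 4 (DIFF): s[0]=0, -8-0=-8, -14--8=-6, -18--14=-4 -> [0, -8, -6, -4] (max |s|=8)
Overall max amplitude: 18

Answer: 18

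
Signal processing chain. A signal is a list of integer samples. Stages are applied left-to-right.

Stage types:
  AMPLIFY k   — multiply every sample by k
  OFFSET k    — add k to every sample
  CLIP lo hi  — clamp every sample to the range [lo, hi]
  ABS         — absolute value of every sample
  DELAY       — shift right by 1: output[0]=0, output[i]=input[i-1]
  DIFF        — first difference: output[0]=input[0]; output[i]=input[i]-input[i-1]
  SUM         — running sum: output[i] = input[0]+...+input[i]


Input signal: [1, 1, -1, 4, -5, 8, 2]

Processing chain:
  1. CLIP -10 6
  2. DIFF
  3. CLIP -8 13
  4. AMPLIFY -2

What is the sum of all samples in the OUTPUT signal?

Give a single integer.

Input: [1, 1, -1, 4, -5, 8, 2]
Stage 1 (CLIP -10 6): clip(1,-10,6)=1, clip(1,-10,6)=1, clip(-1,-10,6)=-1, clip(4,-10,6)=4, clip(-5,-10,6)=-5, clip(8,-10,6)=6, clip(2,-10,6)=2 -> [1, 1, -1, 4, -5, 6, 2]
Stage 2 (DIFF): s[0]=1, 1-1=0, -1-1=-2, 4--1=5, -5-4=-9, 6--5=11, 2-6=-4 -> [1, 0, -2, 5, -9, 11, -4]
Stage 3 (CLIP -8 13): clip(1,-8,13)=1, clip(0,-8,13)=0, clip(-2,-8,13)=-2, clip(5,-8,13)=5, clip(-9,-8,13)=-8, clip(11,-8,13)=11, clip(-4,-8,13)=-4 -> [1, 0, -2, 5, -8, 11, -4]
Stage 4 (AMPLIFY -2): 1*-2=-2, 0*-2=0, -2*-2=4, 5*-2=-10, -8*-2=16, 11*-2=-22, -4*-2=8 -> [-2, 0, 4, -10, 16, -22, 8]
Output sum: -6

Answer: -6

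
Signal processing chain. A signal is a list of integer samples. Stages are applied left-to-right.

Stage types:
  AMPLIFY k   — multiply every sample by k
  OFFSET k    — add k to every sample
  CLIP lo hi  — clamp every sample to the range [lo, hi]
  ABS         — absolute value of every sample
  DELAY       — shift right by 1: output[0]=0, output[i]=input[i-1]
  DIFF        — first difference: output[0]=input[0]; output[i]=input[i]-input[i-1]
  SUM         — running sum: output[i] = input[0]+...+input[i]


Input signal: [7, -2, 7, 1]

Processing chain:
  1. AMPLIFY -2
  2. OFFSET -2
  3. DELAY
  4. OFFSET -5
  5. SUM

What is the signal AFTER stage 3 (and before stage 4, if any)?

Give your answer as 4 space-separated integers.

Input: [7, -2, 7, 1]
Stage 1 (AMPLIFY -2): 7*-2=-14, -2*-2=4, 7*-2=-14, 1*-2=-2 -> [-14, 4, -14, -2]
Stage 2 (OFFSET -2): -14+-2=-16, 4+-2=2, -14+-2=-16, -2+-2=-4 -> [-16, 2, -16, -4]
Stage 3 (DELAY): [0, -16, 2, -16] = [0, -16, 2, -16] -> [0, -16, 2, -16]

Answer: 0 -16 2 -16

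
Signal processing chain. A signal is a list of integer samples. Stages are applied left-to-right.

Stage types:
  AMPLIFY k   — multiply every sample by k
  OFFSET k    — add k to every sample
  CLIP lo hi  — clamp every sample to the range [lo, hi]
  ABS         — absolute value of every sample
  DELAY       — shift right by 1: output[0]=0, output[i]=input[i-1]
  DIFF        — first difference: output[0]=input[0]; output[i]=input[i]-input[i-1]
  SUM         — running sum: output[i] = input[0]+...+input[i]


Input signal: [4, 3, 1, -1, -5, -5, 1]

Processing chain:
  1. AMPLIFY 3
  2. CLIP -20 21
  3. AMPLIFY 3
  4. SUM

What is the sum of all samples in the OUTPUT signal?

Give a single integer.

Answer: 207

Derivation:
Input: [4, 3, 1, -1, -5, -5, 1]
Stage 1 (AMPLIFY 3): 4*3=12, 3*3=9, 1*3=3, -1*3=-3, -5*3=-15, -5*3=-15, 1*3=3 -> [12, 9, 3, -3, -15, -15, 3]
Stage 2 (CLIP -20 21): clip(12,-20,21)=12, clip(9,-20,21)=9, clip(3,-20,21)=3, clip(-3,-20,21)=-3, clip(-15,-20,21)=-15, clip(-15,-20,21)=-15, clip(3,-20,21)=3 -> [12, 9, 3, -3, -15, -15, 3]
Stage 3 (AMPLIFY 3): 12*3=36, 9*3=27, 3*3=9, -3*3=-9, -15*3=-45, -15*3=-45, 3*3=9 -> [36, 27, 9, -9, -45, -45, 9]
Stage 4 (SUM): sum[0..0]=36, sum[0..1]=63, sum[0..2]=72, sum[0..3]=63, sum[0..4]=18, sum[0..5]=-27, sum[0..6]=-18 -> [36, 63, 72, 63, 18, -27, -18]
Output sum: 207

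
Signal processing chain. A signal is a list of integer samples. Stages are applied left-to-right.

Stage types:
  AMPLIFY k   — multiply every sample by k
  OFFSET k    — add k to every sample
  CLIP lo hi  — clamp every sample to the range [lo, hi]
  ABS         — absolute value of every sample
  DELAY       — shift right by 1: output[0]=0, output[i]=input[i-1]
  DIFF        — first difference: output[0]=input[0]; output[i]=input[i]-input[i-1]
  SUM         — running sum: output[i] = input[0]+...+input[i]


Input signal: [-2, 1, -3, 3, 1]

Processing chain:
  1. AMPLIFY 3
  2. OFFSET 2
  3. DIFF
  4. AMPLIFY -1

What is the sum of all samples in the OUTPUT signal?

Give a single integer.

Answer: -5

Derivation:
Input: [-2, 1, -3, 3, 1]
Stage 1 (AMPLIFY 3): -2*3=-6, 1*3=3, -3*3=-9, 3*3=9, 1*3=3 -> [-6, 3, -9, 9, 3]
Stage 2 (OFFSET 2): -6+2=-4, 3+2=5, -9+2=-7, 9+2=11, 3+2=5 -> [-4, 5, -7, 11, 5]
Stage 3 (DIFF): s[0]=-4, 5--4=9, -7-5=-12, 11--7=18, 5-11=-6 -> [-4, 9, -12, 18, -6]
Stage 4 (AMPLIFY -1): -4*-1=4, 9*-1=-9, -12*-1=12, 18*-1=-18, -6*-1=6 -> [4, -9, 12, -18, 6]
Output sum: -5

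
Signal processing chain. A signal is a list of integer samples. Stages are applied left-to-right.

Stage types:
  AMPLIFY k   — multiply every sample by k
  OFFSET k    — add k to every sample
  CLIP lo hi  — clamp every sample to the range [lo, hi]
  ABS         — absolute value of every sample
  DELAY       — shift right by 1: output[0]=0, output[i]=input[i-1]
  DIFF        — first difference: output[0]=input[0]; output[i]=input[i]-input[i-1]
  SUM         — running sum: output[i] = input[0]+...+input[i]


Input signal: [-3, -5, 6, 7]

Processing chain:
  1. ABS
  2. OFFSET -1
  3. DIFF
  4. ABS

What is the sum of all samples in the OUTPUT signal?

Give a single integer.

Input: [-3, -5, 6, 7]
Stage 1 (ABS): |-3|=3, |-5|=5, |6|=6, |7|=7 -> [3, 5, 6, 7]
Stage 2 (OFFSET -1): 3+-1=2, 5+-1=4, 6+-1=5, 7+-1=6 -> [2, 4, 5, 6]
Stage 3 (DIFF): s[0]=2, 4-2=2, 5-4=1, 6-5=1 -> [2, 2, 1, 1]
Stage 4 (ABS): |2|=2, |2|=2, |1|=1, |1|=1 -> [2, 2, 1, 1]
Output sum: 6

Answer: 6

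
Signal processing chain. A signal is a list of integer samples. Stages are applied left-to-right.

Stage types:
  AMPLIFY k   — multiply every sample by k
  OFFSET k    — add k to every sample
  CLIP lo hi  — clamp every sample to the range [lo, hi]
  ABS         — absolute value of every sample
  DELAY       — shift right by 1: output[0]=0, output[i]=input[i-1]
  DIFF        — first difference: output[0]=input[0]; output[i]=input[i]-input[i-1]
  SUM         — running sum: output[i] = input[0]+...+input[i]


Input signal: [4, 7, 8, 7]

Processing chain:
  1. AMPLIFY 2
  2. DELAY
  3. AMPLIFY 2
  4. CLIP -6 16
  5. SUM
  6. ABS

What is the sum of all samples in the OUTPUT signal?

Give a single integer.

Answer: 96

Derivation:
Input: [4, 7, 8, 7]
Stage 1 (AMPLIFY 2): 4*2=8, 7*2=14, 8*2=16, 7*2=14 -> [8, 14, 16, 14]
Stage 2 (DELAY): [0, 8, 14, 16] = [0, 8, 14, 16] -> [0, 8, 14, 16]
Stage 3 (AMPLIFY 2): 0*2=0, 8*2=16, 14*2=28, 16*2=32 -> [0, 16, 28, 32]
Stage 4 (CLIP -6 16): clip(0,-6,16)=0, clip(16,-6,16)=16, clip(28,-6,16)=16, clip(32,-6,16)=16 -> [0, 16, 16, 16]
Stage 5 (SUM): sum[0..0]=0, sum[0..1]=16, sum[0..2]=32, sum[0..3]=48 -> [0, 16, 32, 48]
Stage 6 (ABS): |0|=0, |16|=16, |32|=32, |48|=48 -> [0, 16, 32, 48]
Output sum: 96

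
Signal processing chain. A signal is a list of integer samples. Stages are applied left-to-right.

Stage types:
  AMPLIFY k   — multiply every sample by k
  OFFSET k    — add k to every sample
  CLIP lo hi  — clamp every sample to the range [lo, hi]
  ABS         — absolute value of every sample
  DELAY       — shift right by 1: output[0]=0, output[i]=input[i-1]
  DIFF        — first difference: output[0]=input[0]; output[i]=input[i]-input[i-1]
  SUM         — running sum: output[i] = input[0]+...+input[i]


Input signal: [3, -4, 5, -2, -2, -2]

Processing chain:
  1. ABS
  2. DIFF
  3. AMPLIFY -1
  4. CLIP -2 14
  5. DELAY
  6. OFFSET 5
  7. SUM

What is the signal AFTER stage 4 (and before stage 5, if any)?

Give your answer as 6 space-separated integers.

Input: [3, -4, 5, -2, -2, -2]
Stage 1 (ABS): |3|=3, |-4|=4, |5|=5, |-2|=2, |-2|=2, |-2|=2 -> [3, 4, 5, 2, 2, 2]
Stage 2 (DIFF): s[0]=3, 4-3=1, 5-4=1, 2-5=-3, 2-2=0, 2-2=0 -> [3, 1, 1, -3, 0, 0]
Stage 3 (AMPLIFY -1): 3*-1=-3, 1*-1=-1, 1*-1=-1, -3*-1=3, 0*-1=0, 0*-1=0 -> [-3, -1, -1, 3, 0, 0]
Stage 4 (CLIP -2 14): clip(-3,-2,14)=-2, clip(-1,-2,14)=-1, clip(-1,-2,14)=-1, clip(3,-2,14)=3, clip(0,-2,14)=0, clip(0,-2,14)=0 -> [-2, -1, -1, 3, 0, 0]

Answer: -2 -1 -1 3 0 0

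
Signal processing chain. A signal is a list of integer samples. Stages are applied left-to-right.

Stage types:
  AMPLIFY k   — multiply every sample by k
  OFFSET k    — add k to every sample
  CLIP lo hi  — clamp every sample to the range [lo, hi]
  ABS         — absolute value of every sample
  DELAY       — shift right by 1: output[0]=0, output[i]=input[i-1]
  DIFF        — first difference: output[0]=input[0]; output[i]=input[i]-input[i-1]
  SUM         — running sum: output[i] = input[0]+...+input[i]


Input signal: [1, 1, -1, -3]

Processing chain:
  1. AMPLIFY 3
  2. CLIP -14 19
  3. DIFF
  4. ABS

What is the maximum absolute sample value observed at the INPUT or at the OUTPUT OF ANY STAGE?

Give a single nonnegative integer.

Input: [1, 1, -1, -3] (max |s|=3)
Stage 1 (AMPLIFY 3): 1*3=3, 1*3=3, -1*3=-3, -3*3=-9 -> [3, 3, -3, -9] (max |s|=9)
Stage 2 (CLIP -14 19): clip(3,-14,19)=3, clip(3,-14,19)=3, clip(-3,-14,19)=-3, clip(-9,-14,19)=-9 -> [3, 3, -3, -9] (max |s|=9)
Stage 3 (DIFF): s[0]=3, 3-3=0, -3-3=-6, -9--3=-6 -> [3, 0, -6, -6] (max |s|=6)
Stage 4 (ABS): |3|=3, |0|=0, |-6|=6, |-6|=6 -> [3, 0, 6, 6] (max |s|=6)
Overall max amplitude: 9

Answer: 9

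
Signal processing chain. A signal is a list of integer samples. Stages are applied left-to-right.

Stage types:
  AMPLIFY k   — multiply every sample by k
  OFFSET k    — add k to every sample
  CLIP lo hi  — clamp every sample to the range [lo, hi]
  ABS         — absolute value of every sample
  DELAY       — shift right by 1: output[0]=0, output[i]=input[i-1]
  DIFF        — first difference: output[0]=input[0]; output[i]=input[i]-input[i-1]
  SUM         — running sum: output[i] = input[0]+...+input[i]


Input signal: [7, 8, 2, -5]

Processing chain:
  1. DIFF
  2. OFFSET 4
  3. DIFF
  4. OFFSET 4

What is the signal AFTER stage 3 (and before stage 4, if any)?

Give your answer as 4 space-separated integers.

Input: [7, 8, 2, -5]
Stage 1 (DIFF): s[0]=7, 8-7=1, 2-8=-6, -5-2=-7 -> [7, 1, -6, -7]
Stage 2 (OFFSET 4): 7+4=11, 1+4=5, -6+4=-2, -7+4=-3 -> [11, 5, -2, -3]
Stage 3 (DIFF): s[0]=11, 5-11=-6, -2-5=-7, -3--2=-1 -> [11, -6, -7, -1]

Answer: 11 -6 -7 -1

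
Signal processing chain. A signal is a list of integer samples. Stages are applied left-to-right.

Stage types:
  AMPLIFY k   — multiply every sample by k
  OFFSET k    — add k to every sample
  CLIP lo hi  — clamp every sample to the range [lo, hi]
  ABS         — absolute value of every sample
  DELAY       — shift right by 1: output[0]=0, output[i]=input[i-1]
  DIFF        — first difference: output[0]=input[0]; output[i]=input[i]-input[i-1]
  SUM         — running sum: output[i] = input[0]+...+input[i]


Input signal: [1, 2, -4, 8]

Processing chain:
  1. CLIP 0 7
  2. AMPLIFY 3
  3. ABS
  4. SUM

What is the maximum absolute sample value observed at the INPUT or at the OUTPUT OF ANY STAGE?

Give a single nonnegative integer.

Input: [1, 2, -4, 8] (max |s|=8)
Stage 1 (CLIP 0 7): clip(1,0,7)=1, clip(2,0,7)=2, clip(-4,0,7)=0, clip(8,0,7)=7 -> [1, 2, 0, 7] (max |s|=7)
Stage 2 (AMPLIFY 3): 1*3=3, 2*3=6, 0*3=0, 7*3=21 -> [3, 6, 0, 21] (max |s|=21)
Stage 3 (ABS): |3|=3, |6|=6, |0|=0, |21|=21 -> [3, 6, 0, 21] (max |s|=21)
Stage 4 (SUM): sum[0..0]=3, sum[0..1]=9, sum[0..2]=9, sum[0..3]=30 -> [3, 9, 9, 30] (max |s|=30)
Overall max amplitude: 30

Answer: 30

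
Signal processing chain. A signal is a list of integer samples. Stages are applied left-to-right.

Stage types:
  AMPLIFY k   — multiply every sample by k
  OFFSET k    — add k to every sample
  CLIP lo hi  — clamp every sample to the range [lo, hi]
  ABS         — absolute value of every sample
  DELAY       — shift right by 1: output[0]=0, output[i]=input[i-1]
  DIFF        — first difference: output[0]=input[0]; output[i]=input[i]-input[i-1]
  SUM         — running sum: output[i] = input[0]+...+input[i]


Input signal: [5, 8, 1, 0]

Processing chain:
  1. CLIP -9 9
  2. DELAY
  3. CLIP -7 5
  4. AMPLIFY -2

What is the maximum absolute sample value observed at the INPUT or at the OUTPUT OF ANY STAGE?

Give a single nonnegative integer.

Answer: 10

Derivation:
Input: [5, 8, 1, 0] (max |s|=8)
Stage 1 (CLIP -9 9): clip(5,-9,9)=5, clip(8,-9,9)=8, clip(1,-9,9)=1, clip(0,-9,9)=0 -> [5, 8, 1, 0] (max |s|=8)
Stage 2 (DELAY): [0, 5, 8, 1] = [0, 5, 8, 1] -> [0, 5, 8, 1] (max |s|=8)
Stage 3 (CLIP -7 5): clip(0,-7,5)=0, clip(5,-7,5)=5, clip(8,-7,5)=5, clip(1,-7,5)=1 -> [0, 5, 5, 1] (max |s|=5)
Stage 4 (AMPLIFY -2): 0*-2=0, 5*-2=-10, 5*-2=-10, 1*-2=-2 -> [0, -10, -10, -2] (max |s|=10)
Overall max amplitude: 10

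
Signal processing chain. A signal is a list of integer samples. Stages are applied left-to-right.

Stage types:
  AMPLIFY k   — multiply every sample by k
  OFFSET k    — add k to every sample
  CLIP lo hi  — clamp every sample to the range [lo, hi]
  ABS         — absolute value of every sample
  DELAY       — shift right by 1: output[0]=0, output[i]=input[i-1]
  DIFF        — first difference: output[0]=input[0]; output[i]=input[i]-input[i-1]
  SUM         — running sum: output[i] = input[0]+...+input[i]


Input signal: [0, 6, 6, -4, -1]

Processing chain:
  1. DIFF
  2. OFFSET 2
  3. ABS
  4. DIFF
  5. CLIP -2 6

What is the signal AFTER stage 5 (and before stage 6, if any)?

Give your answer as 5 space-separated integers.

Answer: 2 6 -2 6 -2

Derivation:
Input: [0, 6, 6, -4, -1]
Stage 1 (DIFF): s[0]=0, 6-0=6, 6-6=0, -4-6=-10, -1--4=3 -> [0, 6, 0, -10, 3]
Stage 2 (OFFSET 2): 0+2=2, 6+2=8, 0+2=2, -10+2=-8, 3+2=5 -> [2, 8, 2, -8, 5]
Stage 3 (ABS): |2|=2, |8|=8, |2|=2, |-8|=8, |5|=5 -> [2, 8, 2, 8, 5]
Stage 4 (DIFF): s[0]=2, 8-2=6, 2-8=-6, 8-2=6, 5-8=-3 -> [2, 6, -6, 6, -3]
Stage 5 (CLIP -2 6): clip(2,-2,6)=2, clip(6,-2,6)=6, clip(-6,-2,6)=-2, clip(6,-2,6)=6, clip(-3,-2,6)=-2 -> [2, 6, -2, 6, -2]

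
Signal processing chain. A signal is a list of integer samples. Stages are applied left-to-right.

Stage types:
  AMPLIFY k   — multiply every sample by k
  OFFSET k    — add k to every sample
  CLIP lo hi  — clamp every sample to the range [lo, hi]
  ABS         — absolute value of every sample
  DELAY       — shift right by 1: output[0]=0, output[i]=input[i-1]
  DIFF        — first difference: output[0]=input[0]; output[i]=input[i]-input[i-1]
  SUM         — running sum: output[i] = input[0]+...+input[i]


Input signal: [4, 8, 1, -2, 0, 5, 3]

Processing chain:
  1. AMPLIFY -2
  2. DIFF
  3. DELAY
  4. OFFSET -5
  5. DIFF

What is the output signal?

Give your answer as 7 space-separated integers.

Input: [4, 8, 1, -2, 0, 5, 3]
Stage 1 (AMPLIFY -2): 4*-2=-8, 8*-2=-16, 1*-2=-2, -2*-2=4, 0*-2=0, 5*-2=-10, 3*-2=-6 -> [-8, -16, -2, 4, 0, -10, -6]
Stage 2 (DIFF): s[0]=-8, -16--8=-8, -2--16=14, 4--2=6, 0-4=-4, -10-0=-10, -6--10=4 -> [-8, -8, 14, 6, -4, -10, 4]
Stage 3 (DELAY): [0, -8, -8, 14, 6, -4, -10] = [0, -8, -8, 14, 6, -4, -10] -> [0, -8, -8, 14, 6, -4, -10]
Stage 4 (OFFSET -5): 0+-5=-5, -8+-5=-13, -8+-5=-13, 14+-5=9, 6+-5=1, -4+-5=-9, -10+-5=-15 -> [-5, -13, -13, 9, 1, -9, -15]
Stage 5 (DIFF): s[0]=-5, -13--5=-8, -13--13=0, 9--13=22, 1-9=-8, -9-1=-10, -15--9=-6 -> [-5, -8, 0, 22, -8, -10, -6]

Answer: -5 -8 0 22 -8 -10 -6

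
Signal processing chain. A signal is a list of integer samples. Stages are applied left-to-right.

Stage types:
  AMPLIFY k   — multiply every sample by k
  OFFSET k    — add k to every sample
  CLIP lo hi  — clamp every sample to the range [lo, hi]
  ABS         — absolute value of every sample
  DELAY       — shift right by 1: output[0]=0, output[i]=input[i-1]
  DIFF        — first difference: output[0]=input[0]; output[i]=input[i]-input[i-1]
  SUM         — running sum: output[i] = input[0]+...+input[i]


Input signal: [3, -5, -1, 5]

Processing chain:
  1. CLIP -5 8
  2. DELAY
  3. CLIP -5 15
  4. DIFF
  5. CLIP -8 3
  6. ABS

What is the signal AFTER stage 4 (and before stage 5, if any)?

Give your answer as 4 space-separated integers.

Input: [3, -5, -1, 5]
Stage 1 (CLIP -5 8): clip(3,-5,8)=3, clip(-5,-5,8)=-5, clip(-1,-5,8)=-1, clip(5,-5,8)=5 -> [3, -5, -1, 5]
Stage 2 (DELAY): [0, 3, -5, -1] = [0, 3, -5, -1] -> [0, 3, -5, -1]
Stage 3 (CLIP -5 15): clip(0,-5,15)=0, clip(3,-5,15)=3, clip(-5,-5,15)=-5, clip(-1,-5,15)=-1 -> [0, 3, -5, -1]
Stage 4 (DIFF): s[0]=0, 3-0=3, -5-3=-8, -1--5=4 -> [0, 3, -8, 4]

Answer: 0 3 -8 4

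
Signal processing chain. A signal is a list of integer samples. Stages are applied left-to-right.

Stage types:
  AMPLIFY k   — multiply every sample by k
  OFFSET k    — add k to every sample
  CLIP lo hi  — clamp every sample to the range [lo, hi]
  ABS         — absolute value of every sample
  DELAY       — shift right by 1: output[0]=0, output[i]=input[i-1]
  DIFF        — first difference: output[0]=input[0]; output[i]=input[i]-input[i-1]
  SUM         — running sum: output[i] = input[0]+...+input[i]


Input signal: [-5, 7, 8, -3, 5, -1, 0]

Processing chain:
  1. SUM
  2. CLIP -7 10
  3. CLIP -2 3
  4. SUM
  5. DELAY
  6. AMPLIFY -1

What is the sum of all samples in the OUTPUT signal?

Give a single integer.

Answer: -28

Derivation:
Input: [-5, 7, 8, -3, 5, -1, 0]
Stage 1 (SUM): sum[0..0]=-5, sum[0..1]=2, sum[0..2]=10, sum[0..3]=7, sum[0..4]=12, sum[0..5]=11, sum[0..6]=11 -> [-5, 2, 10, 7, 12, 11, 11]
Stage 2 (CLIP -7 10): clip(-5,-7,10)=-5, clip(2,-7,10)=2, clip(10,-7,10)=10, clip(7,-7,10)=7, clip(12,-7,10)=10, clip(11,-7,10)=10, clip(11,-7,10)=10 -> [-5, 2, 10, 7, 10, 10, 10]
Stage 3 (CLIP -2 3): clip(-5,-2,3)=-2, clip(2,-2,3)=2, clip(10,-2,3)=3, clip(7,-2,3)=3, clip(10,-2,3)=3, clip(10,-2,3)=3, clip(10,-2,3)=3 -> [-2, 2, 3, 3, 3, 3, 3]
Stage 4 (SUM): sum[0..0]=-2, sum[0..1]=0, sum[0..2]=3, sum[0..3]=6, sum[0..4]=9, sum[0..5]=12, sum[0..6]=15 -> [-2, 0, 3, 6, 9, 12, 15]
Stage 5 (DELAY): [0, -2, 0, 3, 6, 9, 12] = [0, -2, 0, 3, 6, 9, 12] -> [0, -2, 0, 3, 6, 9, 12]
Stage 6 (AMPLIFY -1): 0*-1=0, -2*-1=2, 0*-1=0, 3*-1=-3, 6*-1=-6, 9*-1=-9, 12*-1=-12 -> [0, 2, 0, -3, -6, -9, -12]
Output sum: -28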